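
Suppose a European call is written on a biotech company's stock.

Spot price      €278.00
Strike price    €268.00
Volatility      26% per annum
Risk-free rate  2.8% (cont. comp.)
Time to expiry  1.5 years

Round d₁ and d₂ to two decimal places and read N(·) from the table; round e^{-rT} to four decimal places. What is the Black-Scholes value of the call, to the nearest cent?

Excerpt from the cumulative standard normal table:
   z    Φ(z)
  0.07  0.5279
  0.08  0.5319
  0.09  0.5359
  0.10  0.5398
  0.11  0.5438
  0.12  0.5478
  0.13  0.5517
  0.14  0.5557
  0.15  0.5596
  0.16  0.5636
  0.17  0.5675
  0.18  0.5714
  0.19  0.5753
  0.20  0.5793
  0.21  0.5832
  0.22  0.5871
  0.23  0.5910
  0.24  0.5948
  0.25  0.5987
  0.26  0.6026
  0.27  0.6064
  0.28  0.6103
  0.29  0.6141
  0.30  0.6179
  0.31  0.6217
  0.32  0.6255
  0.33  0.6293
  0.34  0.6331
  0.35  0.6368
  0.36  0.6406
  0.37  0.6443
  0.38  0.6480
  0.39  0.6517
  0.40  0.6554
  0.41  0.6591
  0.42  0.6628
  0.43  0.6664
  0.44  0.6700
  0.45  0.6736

€45.51

T = 1.5;  σ√T = 0.3184
d₁ = [ln(278/268) + (0.028 + 0.26²/2)·1.5] / 0.3184 = [0.0366 + 0.0927] / 0.3184 = 0.4062 ≈ 0.41
d₂ = d₁ − σ√T = 0.4062 − 0.3184 = 0.0877 ≈ 0.09
exp(−rT) = exp(−0.028·1.5) = 0.9589
N(d₁) = N(0.41) = 0.6591;  N(d₂) = N(0.09) = 0.5359
C = 278·0.6591 − 268·0.9589·0.5359 = 183.2298 − 137.7184 = 45.5114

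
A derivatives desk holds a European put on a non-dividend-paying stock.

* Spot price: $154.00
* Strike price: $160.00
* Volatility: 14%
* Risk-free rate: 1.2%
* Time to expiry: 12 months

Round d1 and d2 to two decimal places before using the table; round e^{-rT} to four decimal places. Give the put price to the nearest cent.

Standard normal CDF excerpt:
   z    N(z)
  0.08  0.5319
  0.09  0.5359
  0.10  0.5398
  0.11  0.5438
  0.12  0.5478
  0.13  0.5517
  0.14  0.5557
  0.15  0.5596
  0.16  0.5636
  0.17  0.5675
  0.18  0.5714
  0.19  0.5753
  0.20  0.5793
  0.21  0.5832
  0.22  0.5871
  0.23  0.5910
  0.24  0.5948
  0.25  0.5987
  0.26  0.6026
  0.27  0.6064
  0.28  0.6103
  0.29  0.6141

$10.91

σ√T = 0.14·√1 = 0.1400
d₁ = [ln(154/160) + (0.012 + 0.14²/2)·1] / 0.1400 = [-0.0382 + 0.0218] / 0.1400 = -0.1173 which rounds to -0.12
d₂ = d₁ − σ√T = -0.1173 − 0.1400 = -0.2573 which rounds to -0.26
e^(−rT) = e^(−0.012·1) = 0.9881
P = 160·0.9881·N(0.26) − 154·N(0.12) = 160·0.9881·0.6026 − 154·0.5478 = 95.2686 − 84.3612 = 10.9074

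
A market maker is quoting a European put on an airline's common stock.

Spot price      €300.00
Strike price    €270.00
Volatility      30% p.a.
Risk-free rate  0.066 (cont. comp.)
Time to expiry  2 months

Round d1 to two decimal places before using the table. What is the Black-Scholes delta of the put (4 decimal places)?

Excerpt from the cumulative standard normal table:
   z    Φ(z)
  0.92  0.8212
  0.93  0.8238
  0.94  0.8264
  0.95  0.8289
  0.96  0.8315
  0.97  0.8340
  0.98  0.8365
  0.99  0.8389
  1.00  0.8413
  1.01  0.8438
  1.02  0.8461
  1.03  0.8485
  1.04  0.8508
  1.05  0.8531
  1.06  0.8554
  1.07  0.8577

-0.1562

T = 0.1667;  σ√T = 0.1225
d₁ = [ln(300/270) + (0.066 + 0.3²/2)·0.1667] / 0.1225 = [0.1054 + 0.0185] / 0.1225 = 1.0113 → 1.01
N(d₁) = N(1.01) = 0.8438
Δ_put = N(d₁) − 1 = 0.8438 − 1 = -0.1562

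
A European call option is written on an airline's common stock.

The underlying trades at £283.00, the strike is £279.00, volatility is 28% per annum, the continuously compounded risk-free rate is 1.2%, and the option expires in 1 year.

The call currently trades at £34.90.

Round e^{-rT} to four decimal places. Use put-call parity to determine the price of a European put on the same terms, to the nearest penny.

exp(−rT) = exp(−0.012·1) = 0.9881
Put-call parity: C − P = S − K·e^(−rT) = 283 − 279·0.9881 = 283 − 275.6799 = 7.3201
P = C − (C − P) = 34.90 − (7.3201) = 27.5799

£27.58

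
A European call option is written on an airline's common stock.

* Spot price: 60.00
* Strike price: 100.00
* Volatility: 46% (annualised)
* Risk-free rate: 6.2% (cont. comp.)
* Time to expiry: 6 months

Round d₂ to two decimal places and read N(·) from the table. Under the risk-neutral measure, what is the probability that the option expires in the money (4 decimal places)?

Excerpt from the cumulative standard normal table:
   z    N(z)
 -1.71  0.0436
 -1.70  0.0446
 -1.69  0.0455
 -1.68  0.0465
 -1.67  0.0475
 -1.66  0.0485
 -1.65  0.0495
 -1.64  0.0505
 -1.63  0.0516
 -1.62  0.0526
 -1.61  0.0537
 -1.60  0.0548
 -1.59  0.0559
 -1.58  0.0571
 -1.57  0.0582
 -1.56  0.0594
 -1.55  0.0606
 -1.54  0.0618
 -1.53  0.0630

0.0505

T = 0.5;  σ√T = 0.3253
ln(S/K) + (r + σ²/2)T = ln(60/100) + (0.062 + 0.46²/2)·0.5 = -0.5108 + 0.0839 = -0.4269
d₁ = -0.4269 / 0.3253 = -1.3125 ≈ -1.31
d₂ = d₁ − σ√T = -1.3125 − 0.3253 = -1.6378 ≈ -1.64
Pr(exercise) under Q = N(d₂) = 0.0505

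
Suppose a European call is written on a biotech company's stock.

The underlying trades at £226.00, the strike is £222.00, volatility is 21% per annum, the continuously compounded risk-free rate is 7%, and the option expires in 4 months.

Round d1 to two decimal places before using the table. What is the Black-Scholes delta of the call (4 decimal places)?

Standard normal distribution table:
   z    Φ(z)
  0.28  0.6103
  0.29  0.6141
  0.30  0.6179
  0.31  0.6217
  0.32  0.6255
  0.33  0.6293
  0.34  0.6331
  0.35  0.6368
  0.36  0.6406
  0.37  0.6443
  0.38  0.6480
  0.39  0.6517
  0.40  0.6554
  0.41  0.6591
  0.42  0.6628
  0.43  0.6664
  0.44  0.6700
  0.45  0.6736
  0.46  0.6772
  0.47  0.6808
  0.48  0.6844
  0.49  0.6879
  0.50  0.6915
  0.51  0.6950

0.6554

T = 0.3333;  σ√T = 0.1212
d₁ = [ln(226/222) + (0.07 + 0.21²/2)·0.3333] / 0.1212 = [0.0179 + 0.0307] / 0.1212 = 0.4004 → 0.40
N(d₁) = N(0.40) = 0.6554
Δ_call = N(d₁) = 0.6554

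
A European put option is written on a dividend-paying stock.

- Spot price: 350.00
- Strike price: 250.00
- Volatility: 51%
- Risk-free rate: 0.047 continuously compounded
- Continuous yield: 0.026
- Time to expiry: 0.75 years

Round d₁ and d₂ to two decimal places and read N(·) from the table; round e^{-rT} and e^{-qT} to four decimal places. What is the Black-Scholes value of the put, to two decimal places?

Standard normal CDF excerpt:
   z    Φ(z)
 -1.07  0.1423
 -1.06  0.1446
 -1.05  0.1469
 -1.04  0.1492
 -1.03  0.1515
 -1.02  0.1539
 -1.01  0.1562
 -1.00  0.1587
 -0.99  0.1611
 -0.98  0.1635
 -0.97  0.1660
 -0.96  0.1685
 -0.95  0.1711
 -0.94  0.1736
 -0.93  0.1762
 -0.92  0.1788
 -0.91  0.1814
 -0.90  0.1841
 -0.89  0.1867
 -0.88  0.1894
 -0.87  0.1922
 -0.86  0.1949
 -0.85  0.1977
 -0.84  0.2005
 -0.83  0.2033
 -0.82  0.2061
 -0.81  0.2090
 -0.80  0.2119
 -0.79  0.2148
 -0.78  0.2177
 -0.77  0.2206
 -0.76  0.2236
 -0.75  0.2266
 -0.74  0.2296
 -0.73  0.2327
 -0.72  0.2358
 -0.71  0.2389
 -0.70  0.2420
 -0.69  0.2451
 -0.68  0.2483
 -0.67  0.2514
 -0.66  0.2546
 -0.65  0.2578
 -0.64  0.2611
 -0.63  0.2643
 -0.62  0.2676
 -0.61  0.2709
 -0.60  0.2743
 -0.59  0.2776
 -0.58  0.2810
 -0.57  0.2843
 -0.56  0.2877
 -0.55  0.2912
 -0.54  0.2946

σ√T = 0.51·√0.75 = 0.4417
d₁ = [ln(350/250) + (0.047 − 0.026 + ½·0.51²)·0.75] / (σ√T) = (0.3365 + 0.1133) / 0.4417 = 1.0183 which rounds to 1.02
d₂ = 1.0183 − 0.4417 = 0.5766 which rounds to 0.58
e^(−qT) = e^(−0.026·0.75) = 0.9807;  e^(−rT) = e^(−0.047·0.75) = 0.9654
P = 250·0.9654·N(-0.58) − 350·0.9807·N(-1.02) = 250·0.9654·0.2810 − 350·0.9807·0.1539 = 67.8194 − 52.8254 = 14.9939

14.99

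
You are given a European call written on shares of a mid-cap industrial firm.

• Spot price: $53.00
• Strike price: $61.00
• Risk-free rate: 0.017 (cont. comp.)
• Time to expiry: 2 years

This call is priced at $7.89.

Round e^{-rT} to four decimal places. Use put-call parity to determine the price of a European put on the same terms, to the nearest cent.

$13.85

e^(−rT) = e^(−0.017·2) = 0.9666
Put-call parity: C − P = S − K·e^(−rT) = 53 − 61·0.9666 = 53 − 58.9626 = -5.9626
P = C − (C − P) = 7.89 − (-5.9626) = 13.8526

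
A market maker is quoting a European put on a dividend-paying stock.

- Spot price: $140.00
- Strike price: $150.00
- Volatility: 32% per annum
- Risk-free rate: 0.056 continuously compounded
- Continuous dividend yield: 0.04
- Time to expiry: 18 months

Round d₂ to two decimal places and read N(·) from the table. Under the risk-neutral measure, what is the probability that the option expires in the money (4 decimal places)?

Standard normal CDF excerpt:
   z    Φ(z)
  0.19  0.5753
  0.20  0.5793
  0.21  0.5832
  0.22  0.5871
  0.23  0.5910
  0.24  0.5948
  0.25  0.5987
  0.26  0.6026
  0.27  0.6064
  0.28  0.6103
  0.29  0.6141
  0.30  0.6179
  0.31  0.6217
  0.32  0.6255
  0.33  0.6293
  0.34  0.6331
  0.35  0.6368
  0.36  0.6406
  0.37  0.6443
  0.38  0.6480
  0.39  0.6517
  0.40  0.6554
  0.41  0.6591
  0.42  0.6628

σ√T = 0.32 × 1.2247 = 0.3919
d₁ = [ln(140/150) + (0.056 − 0.04 + ½·0.32²)·1.5] / (σ√T) = (-0.0690 + 0.1008) / 0.3919 = 0.0812 ⇒ 0.08
d₂ = 0.0812 − 0.3919 = -0.3108 ⇒ -0.31
Risk-neutral Pr[S_T < K] = N(−d₂) = N(0.31) = 0.6217

0.6217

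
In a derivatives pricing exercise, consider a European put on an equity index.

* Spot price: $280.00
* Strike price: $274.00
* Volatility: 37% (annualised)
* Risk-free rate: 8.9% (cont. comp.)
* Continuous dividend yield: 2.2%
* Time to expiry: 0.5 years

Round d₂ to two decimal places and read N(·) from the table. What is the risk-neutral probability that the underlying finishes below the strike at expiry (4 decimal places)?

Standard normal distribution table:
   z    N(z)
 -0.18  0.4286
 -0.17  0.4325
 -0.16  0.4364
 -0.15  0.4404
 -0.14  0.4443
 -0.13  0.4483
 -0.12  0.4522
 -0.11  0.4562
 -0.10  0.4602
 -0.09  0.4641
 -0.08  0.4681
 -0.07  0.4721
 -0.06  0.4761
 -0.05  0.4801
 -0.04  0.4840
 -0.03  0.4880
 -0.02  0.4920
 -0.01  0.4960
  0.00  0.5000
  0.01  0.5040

0.4681

σ√T = 0.37 × 0.7071 = 0.2616
ln(S/K) + (r − q + σ²/2)T = ln(280/274) + (0.089 − 0.022 + 0.37²/2)·0.5 = 0.0217 + 0.0677 = 0.0894
d₁ = 0.0894 / 0.2616 = 0.3417 → 0.34
d₂ = d₁ − σ√T = 0.3417 − 0.2616 = 0.0800 → 0.08
Pr(exercise) under Q = N(−d₂) = N(-0.08) = 0.4681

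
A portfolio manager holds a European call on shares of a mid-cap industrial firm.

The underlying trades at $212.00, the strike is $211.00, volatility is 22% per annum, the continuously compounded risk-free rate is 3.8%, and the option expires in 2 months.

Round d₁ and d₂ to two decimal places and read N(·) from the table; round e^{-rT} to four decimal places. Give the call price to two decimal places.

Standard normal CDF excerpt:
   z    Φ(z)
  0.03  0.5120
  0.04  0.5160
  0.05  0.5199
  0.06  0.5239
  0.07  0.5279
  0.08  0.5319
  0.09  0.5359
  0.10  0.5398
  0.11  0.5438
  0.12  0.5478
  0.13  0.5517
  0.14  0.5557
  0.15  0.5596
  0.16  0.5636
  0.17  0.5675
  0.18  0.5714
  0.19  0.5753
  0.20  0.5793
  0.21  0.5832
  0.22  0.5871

σ√T = 0.22 × 0.4082 = 0.0898
d₁ = [ln(212/211) + (0.038 + ½·0.22²)·0.1667] / (σ√T) = (0.0047 + 0.0104) / 0.0898 = 0.1681 → 0.17
d₂ = 0.1681 − 0.0898 = 0.0783 → 0.08
e^(−rT) = e^(−0.038·0.1667) = 0.9937
C = 212·N(0.17) − 211·0.9937·N(0.08) = 212·0.5675 − 211·0.9937·0.5319 = 120.3100 − 111.5238 = 8.7862

$8.79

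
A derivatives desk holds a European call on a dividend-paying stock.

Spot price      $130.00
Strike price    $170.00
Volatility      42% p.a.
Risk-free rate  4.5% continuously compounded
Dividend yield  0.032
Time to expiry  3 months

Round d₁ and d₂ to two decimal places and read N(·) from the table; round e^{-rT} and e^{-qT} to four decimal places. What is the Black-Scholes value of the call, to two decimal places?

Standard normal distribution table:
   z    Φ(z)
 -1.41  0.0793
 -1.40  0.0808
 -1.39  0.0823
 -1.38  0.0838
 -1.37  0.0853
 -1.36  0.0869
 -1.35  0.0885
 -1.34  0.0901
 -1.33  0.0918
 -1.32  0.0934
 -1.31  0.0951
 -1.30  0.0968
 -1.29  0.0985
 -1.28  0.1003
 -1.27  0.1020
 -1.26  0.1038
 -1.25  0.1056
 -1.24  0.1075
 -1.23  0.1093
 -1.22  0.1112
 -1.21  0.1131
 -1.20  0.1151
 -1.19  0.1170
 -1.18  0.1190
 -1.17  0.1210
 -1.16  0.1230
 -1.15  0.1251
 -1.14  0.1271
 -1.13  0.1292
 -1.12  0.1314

σ√T = 0.42 × 0.5000 = 0.2100
d₁ = [ln(130/170) + (0.045 − 0.032 + 0.42²/2)·0.25] / 0.2100 = [-0.2683 + 0.0253] / 0.2100 = -1.1570 ≈ -1.16
d₂ = d₁ − σ√T = -1.1570 − 0.2100 = -1.3670 ≈ -1.37
exp(−qT) = exp(−0.032·0.25) = 0.9920;  exp(−rT) = exp(−0.045·0.25) = 0.9888
N(d₁) = N(-1.16) = 0.1230;  N(d₂) = N(-1.37) = 0.0853
C = 130·0.9920·0.1230 − 170·0.9888·0.0853 = 15.8621 − 14.3386 = 1.5235

$1.52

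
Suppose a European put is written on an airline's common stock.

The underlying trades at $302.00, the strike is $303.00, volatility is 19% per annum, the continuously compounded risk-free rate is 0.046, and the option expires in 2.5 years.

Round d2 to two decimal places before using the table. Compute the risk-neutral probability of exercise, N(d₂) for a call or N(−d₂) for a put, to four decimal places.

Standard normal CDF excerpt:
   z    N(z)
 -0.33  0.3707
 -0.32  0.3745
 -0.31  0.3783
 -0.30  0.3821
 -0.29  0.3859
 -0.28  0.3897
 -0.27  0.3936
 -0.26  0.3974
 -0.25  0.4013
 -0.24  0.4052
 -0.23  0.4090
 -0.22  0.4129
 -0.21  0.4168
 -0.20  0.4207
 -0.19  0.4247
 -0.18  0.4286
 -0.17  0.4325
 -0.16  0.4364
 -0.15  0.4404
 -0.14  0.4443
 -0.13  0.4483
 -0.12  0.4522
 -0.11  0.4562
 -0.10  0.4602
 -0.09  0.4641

σ√T = 0.19 × 1.5811 = 0.3004
d₁ = [ln(302/303) + (0.046 + ½·0.19²)·2.5] / (σ√T) = (-0.0033 + 0.1601) / 0.3004 = 0.5220 which rounds to 0.52
d₂ = 0.5220 − 0.3004 = 0.2216 which rounds to 0.22
Risk-neutral Pr[S_T < K] = N(−d₂) = N(-0.22) = 0.4129

0.4129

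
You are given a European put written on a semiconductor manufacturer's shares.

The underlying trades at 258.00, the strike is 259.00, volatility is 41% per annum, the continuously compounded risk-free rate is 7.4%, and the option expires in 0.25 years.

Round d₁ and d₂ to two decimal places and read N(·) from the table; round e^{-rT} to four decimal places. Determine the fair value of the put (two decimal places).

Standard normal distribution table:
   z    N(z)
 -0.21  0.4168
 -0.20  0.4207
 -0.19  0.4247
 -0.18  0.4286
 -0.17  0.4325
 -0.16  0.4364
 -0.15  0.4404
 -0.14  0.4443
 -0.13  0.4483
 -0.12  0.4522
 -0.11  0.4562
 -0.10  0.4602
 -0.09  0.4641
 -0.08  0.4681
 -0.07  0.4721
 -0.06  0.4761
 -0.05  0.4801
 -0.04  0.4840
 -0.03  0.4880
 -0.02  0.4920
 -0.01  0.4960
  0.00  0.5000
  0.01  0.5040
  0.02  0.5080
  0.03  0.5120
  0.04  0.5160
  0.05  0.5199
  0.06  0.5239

18.60

T = 0.25;  σ√T = 0.2050
ln(S/K) + (r + σ²/2)T = ln(258/259) + (0.074 + 0.41²/2)·0.25 = -0.0039 + 0.0395 = 0.0356
d₁ = 0.0356 / 0.2050 = 0.1739 ⇒ 0.17
d₂ = d₁ − σ√T = 0.1739 − 0.2050 = -0.0311 ⇒ -0.03
exp(−rT) = exp(−0.074·0.25) = 0.9817
N(−d₂) = N(0.03) = 0.5120;  N(−d₁) = N(-0.17) = 0.4325
P = 259·0.9817·0.5120 − 258·0.4325 = 130.1813 − 111.5850 = 18.5963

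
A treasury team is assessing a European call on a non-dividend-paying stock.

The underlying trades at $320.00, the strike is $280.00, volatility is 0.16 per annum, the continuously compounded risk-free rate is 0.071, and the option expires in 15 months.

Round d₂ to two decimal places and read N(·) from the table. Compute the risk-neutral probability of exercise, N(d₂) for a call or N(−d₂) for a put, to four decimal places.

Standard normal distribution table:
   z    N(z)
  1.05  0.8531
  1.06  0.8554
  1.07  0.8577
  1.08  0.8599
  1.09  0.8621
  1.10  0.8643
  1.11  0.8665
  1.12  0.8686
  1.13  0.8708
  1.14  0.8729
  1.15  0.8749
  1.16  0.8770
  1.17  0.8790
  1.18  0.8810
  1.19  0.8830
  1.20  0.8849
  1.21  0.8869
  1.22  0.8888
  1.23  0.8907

0.8749

σ√T = 0.16 × 1.1180 = 0.1789
ln(S/K) + (r + σ²/2)T = ln(320/280) + (0.071 + 0.16²/2)·1.25 = 0.1335 + 0.1047 = 0.2383
d₁ = 0.2383 / 0.1789 = 1.3320 which rounds to 1.33
d₂ = d₁ − σ√T = 1.3320 − 0.1789 = 1.1531 which rounds to 1.15
Pr(exercise) under Q = N(d₂) = 0.8749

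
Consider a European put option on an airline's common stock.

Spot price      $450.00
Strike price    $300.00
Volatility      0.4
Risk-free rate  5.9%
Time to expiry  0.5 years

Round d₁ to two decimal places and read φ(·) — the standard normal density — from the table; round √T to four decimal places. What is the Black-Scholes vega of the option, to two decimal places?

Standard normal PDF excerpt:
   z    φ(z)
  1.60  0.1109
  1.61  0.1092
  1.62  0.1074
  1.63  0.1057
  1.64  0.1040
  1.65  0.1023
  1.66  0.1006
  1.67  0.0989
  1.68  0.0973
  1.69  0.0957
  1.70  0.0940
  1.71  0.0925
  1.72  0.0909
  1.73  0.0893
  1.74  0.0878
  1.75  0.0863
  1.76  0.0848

30.96

σ√T = 0.4 × 0.7071 = 0.2828
d₁ = [ln(450/300) + (0.059 + 0.4²/2)·0.5] / 0.2828 = [0.4055 + 0.0695] / 0.2828 = 1.6793 ⇒ 1.68
√T = √0.5 = 0.7071
φ(d₁) = φ(1.68) = 0.0973
vega = S·φ(d₁)·√T = 450·0.0973·0.7071 = 30.9604
(The call has the same vega.)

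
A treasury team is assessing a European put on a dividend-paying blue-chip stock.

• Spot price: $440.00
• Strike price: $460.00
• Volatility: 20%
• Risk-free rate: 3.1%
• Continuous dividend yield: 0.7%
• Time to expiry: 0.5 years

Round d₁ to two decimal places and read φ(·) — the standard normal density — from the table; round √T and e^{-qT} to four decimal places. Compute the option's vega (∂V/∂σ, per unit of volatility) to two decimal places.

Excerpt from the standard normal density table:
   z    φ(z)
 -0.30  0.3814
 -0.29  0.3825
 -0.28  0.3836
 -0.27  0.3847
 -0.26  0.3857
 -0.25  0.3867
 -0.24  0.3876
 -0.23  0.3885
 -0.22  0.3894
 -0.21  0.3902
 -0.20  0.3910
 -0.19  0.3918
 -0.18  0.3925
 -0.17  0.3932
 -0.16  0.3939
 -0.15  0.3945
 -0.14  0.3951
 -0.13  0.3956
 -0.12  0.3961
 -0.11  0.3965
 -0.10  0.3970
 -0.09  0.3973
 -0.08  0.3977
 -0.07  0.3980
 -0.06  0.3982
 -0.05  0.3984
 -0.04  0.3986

T = 0.5;  σ√T = 0.1414
d₁ = [ln(440/460) + (0.031 − 0.007 + 0.2²/2)·0.5] / 0.1414 = [-0.0445 + 0.0220] / 0.1414 = -0.1588 ⇒ -0.16
√T = √0.5 = 0.7071
φ(d₁) = φ(-0.16) = 0.3939
e^(−qT) = e^(−0.007·0.5) = 0.9965
vega = S·e^(−qT)·φ(d₁)·√T = 440·0.9965·0.3939·0.7071 = 122.1228

122.12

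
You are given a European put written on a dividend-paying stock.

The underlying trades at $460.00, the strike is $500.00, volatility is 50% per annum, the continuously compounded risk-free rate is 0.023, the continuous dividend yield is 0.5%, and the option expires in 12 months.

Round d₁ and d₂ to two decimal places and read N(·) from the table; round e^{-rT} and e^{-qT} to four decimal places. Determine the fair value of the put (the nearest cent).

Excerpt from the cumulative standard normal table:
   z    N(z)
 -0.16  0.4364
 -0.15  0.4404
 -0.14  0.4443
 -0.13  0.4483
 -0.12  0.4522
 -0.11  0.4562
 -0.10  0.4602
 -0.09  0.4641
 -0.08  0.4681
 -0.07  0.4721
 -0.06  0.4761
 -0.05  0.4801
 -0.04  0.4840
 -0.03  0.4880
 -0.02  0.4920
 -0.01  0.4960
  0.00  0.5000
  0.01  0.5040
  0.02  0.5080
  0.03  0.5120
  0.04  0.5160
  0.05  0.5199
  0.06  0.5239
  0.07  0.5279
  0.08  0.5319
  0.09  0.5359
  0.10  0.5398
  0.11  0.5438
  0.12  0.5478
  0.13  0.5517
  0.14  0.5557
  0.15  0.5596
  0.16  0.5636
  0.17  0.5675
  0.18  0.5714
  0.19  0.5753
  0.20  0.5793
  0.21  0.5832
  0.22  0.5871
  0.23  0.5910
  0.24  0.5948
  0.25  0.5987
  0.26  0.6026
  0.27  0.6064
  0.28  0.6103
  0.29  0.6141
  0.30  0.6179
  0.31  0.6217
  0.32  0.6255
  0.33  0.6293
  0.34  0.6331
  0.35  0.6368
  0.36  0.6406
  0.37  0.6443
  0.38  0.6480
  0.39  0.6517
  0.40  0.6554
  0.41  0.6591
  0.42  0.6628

$109.67

σ√T = 0.5 × 1.0000 = 0.5000
d₁ = [ln(460/500) + (0.023 − 0.005 + 0.5²/2)·1] / 0.5000 = [-0.0834 + 0.1430] / 0.5000 = 0.1192 → 0.12
d₂ = d₁ − σ√T = 0.1192 − 0.5000 = -0.3808 → -0.38
e^(−qT) = e^(−0.005·1) = 0.9950;  e^(−rT) = e^(−0.023·1) = 0.9773
N(−d₂) = N(0.38) = 0.6480;  N(−d₁) = N(-0.12) = 0.4522
P = 500·0.9773·0.6480 − 460·0.9950·0.4522 = 316.6452 − 206.9719 = 109.6733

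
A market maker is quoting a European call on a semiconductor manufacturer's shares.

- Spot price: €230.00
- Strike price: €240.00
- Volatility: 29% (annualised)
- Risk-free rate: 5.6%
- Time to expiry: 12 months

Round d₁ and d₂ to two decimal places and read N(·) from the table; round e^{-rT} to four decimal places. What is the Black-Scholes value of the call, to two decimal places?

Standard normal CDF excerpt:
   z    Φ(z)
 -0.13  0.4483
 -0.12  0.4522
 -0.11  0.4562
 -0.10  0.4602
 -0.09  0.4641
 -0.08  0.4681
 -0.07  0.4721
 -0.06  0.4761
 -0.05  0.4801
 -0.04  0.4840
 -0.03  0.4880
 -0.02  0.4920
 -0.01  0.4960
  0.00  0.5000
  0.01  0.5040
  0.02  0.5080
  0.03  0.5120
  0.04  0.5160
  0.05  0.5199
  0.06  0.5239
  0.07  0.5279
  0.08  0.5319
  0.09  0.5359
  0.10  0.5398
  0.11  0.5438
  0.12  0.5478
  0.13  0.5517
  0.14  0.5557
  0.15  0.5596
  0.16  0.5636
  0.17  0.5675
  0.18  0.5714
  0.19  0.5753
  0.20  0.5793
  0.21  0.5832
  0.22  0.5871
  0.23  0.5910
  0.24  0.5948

σ√T = 0.29 × 1.0000 = 0.2900
d₁ = [ln(230/240) + (0.056 + 0.29²/2)·1] / 0.2900 = [-0.0426 + 0.0980] / 0.2900 = 0.1913 which rounds to 0.19
d₂ = d₁ − σ√T = 0.1913 − 0.2900 = -0.0987 which rounds to -0.10
e^(−rT) = e^(−0.056·1) = 0.9455
C = 230·N(0.19) − 240·0.9455·N(-0.10) = 230·0.5753 − 240·0.9455·0.4602 = 132.3190 − 104.4286 = 27.8904

€27.89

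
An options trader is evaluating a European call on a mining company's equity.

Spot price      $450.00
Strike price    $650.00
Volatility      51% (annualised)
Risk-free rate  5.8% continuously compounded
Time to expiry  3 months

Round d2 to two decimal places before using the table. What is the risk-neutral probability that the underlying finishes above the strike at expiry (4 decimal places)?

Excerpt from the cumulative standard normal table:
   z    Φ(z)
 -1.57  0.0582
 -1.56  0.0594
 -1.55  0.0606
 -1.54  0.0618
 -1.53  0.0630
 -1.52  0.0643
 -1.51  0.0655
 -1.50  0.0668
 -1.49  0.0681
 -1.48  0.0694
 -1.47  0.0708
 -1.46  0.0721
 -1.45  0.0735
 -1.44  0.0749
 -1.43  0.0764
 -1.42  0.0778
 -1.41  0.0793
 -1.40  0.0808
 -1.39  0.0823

T = 0.25;  σ√T = 0.2550
d₁ = [ln(450/650) + (0.058 + 0.51²/2)·0.25] / 0.2550 = [-0.3677 + 0.0470] / 0.2550 = -1.2577 which rounds to -1.26
d₂ = d₁ − σ√T = -1.2577 − 0.2550 = -1.5127 which rounds to -1.51
Risk-neutral Pr[S_T > K] = N(d₂) = N(-1.51) = 0.0655

0.0655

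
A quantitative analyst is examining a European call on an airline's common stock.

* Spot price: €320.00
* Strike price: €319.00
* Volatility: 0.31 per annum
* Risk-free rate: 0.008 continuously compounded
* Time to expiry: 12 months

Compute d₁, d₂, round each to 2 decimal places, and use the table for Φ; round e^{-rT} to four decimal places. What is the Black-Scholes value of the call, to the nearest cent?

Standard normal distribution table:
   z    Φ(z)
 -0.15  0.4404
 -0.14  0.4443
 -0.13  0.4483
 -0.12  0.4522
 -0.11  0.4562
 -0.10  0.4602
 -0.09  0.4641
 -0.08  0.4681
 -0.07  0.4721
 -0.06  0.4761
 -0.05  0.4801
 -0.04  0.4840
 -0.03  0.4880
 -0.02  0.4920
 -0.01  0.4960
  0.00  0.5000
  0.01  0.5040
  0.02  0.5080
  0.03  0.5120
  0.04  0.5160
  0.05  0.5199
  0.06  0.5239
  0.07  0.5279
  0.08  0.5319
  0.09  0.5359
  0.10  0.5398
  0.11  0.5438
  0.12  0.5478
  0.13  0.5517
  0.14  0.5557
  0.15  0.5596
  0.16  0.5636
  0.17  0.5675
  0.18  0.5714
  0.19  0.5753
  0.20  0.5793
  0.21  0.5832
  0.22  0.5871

€41.00

σ√T = 0.31·√1 = 0.3100
ln(S/K) + (r + σ²/2)T = ln(320/319) + (0.008 + 0.31²/2)·1 = 0.0031 + 0.0561 = 0.0592
d₁ = 0.0592 / 0.3100 = 0.1909 ≈ 0.19
d₂ = d₁ − σ√T = 0.1909 − 0.3100 = -0.1191 ≈ -0.12
e^(−rT) = e^(−0.008·1) = 0.9920
C = 320·N(0.19) − 319·0.9920·N(-0.12) = 320·0.5753 − 319·0.9920·0.4522 = 184.0960 − 143.0978 = 40.9982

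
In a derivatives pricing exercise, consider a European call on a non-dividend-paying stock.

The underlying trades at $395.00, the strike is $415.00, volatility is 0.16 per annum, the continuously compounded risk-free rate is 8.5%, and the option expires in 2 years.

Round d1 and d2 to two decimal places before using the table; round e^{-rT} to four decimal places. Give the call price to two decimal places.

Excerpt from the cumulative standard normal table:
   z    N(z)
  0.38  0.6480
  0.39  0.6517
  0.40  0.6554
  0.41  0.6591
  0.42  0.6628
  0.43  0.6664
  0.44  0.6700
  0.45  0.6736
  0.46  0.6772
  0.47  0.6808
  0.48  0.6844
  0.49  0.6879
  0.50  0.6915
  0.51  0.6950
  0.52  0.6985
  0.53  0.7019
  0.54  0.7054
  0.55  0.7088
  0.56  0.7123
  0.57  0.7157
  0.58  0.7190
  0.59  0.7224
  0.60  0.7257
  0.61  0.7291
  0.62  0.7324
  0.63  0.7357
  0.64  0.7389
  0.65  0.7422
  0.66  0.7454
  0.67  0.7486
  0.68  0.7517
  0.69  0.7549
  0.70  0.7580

σ√T = 0.16 × 1.4142 = 0.2263
ln(S/K) + (r + σ²/2)T = ln(395/415) + (0.085 + 0.16²/2)·2 = -0.0494 + 0.1956 = 0.1462
d₁ = 0.1462 / 0.2263 = 0.6462 which rounds to 0.65
d₂ = d₁ − σ√T = 0.6462 − 0.2263 = 0.4199 which rounds to 0.42
exp(−rT) = exp(−0.085·2) = 0.8437
N(d₁) = N(0.65) = 0.7422;  N(d₂) = N(0.42) = 0.6628
C = 395·0.7422 − 415·0.8437·0.6628 = 293.1690 − 232.0698 = 61.0992

$61.10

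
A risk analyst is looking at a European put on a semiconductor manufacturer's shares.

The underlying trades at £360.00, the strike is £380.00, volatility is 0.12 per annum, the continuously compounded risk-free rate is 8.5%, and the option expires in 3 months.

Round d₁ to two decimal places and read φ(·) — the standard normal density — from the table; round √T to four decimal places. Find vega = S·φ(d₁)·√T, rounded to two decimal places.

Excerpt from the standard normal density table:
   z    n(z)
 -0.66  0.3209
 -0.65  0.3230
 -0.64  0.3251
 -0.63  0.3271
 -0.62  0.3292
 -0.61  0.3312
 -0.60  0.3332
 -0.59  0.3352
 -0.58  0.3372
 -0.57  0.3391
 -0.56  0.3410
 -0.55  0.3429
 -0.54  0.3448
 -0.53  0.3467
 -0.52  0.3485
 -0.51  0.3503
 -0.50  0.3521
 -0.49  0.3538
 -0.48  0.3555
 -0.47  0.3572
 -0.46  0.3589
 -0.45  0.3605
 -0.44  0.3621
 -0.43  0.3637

62.73

σ√T = 0.12·√0.25 = 0.0600
ln(S/K) + (r + σ²/2)T = ln(360/380) + (0.085 + 0.12²/2)·0.25 = -0.0541 + 0.0231 = -0.0310
d₁ = -0.0310 / 0.0600 = -0.5170 → -0.52
√T = √0.25 = 0.5000
φ(d₁) = φ(-0.52) = 0.3485
vega = S·φ(d₁)·√T = 360·0.3485·0.5000 = 62.7300
(The call has the same vega.)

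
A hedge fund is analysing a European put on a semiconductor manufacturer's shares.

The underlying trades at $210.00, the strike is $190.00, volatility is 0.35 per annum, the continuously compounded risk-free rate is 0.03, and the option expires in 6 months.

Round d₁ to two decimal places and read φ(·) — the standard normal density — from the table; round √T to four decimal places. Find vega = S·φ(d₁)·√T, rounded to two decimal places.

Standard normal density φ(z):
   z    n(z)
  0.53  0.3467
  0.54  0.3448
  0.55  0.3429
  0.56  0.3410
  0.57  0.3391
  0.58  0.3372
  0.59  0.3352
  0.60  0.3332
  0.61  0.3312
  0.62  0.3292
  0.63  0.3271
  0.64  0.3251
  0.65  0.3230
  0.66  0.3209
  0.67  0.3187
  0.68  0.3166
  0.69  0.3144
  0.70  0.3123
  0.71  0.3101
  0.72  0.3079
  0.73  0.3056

σ√T = 0.35·√0.5 = 0.2475
d₁ = [ln(210/190) + (0.03 + 0.35²/2)·0.5] / 0.2475 = [0.1001 + 0.0456] / 0.2475 = 0.5888 which rounds to 0.59
√T = √0.5 = 0.7071
φ(d₁) = φ(0.59) = 0.3352
vega = S·φ(d₁)·√T = 210·0.3352·0.7071 = 49.7742

49.77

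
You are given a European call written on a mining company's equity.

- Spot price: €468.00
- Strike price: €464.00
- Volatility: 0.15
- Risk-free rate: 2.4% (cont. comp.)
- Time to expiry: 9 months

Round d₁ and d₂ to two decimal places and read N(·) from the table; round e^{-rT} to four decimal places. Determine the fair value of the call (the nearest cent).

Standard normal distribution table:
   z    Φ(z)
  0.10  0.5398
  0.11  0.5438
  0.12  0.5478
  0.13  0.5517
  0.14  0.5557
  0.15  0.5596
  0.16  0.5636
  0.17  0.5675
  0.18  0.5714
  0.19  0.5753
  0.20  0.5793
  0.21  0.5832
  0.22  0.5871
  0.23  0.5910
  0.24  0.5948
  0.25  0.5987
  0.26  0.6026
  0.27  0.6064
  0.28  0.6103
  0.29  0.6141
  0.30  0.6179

T = 0.75;  σ√T = 0.1299
ln(S/K) + (r + σ²/2)T = ln(468/464) + (0.024 + 0.15²/2)·0.75 = 0.0086 + 0.0264 = 0.0350
d₁ = 0.0350 / 0.1299 = 0.2696 → 0.27
d₂ = d₁ − σ√T = 0.2696 − 0.1299 = 0.1397 → 0.14
e^(−rT) = e^(−0.024·0.75) = 0.9822
C = 468·N(0.27) − 464·0.9822·N(0.14) = 468·0.6064 − 464·0.9822·0.5557 = 283.7952 − 253.2552 = 30.5400

€30.54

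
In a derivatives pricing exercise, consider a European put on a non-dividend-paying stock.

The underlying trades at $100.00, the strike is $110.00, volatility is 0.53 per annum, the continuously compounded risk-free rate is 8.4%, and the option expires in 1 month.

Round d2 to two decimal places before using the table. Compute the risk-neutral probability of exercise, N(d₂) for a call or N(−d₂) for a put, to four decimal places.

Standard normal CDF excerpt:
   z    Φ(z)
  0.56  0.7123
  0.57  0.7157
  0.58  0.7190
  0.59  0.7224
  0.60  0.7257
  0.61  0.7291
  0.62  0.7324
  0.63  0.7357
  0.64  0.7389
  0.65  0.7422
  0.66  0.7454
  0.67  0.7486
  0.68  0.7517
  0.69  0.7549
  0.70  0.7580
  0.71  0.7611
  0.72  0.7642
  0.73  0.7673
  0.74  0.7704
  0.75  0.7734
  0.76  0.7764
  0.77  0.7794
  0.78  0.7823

0.7422

σ√T = 0.53 × 0.2887 = 0.1530
ln(S/K) + (r + σ²/2)T = ln(100/110) + (0.084 + 0.53²/2)·0.08333 = -0.0953 + 0.0187 = -0.0766
d₁ = -0.0766 / 0.1530 = -0.5007 → -0.50
d₂ = d₁ − σ√T = -0.5007 − 0.1530 = -0.6537 → -0.65
Pr(exercise) under Q = N(−d₂) = N(0.65) = 0.7422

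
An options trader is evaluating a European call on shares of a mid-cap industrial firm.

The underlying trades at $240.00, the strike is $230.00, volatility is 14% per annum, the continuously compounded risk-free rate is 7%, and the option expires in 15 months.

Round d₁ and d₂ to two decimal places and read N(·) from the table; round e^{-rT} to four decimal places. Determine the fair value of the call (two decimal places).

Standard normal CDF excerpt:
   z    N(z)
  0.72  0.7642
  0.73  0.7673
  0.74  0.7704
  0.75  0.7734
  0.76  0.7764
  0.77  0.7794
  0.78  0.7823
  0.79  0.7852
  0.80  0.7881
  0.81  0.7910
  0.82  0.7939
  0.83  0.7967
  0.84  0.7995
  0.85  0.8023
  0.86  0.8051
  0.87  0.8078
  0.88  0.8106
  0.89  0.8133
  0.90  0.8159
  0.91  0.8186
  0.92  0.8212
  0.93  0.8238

$33.49

σ√T = 0.14 × 1.1180 = 0.1565
d₁ = [ln(240/230) + (0.07 + 0.14²/2)·1.25] / 0.1565 = [0.0426 + 0.0998] / 0.1565 = 0.9092 which rounds to 0.91
d₂ = d₁ − σ√T = 0.9092 − 0.1565 = 0.7527 which rounds to 0.75
e^(−rT) = e^(−0.07·1.25) = 0.9162
N(d₁) = N(0.91) = 0.8186;  N(d₂) = N(0.75) = 0.7734
C = 240·0.8186 − 230·0.9162·0.7734 = 196.4640 − 162.9755 = 33.4885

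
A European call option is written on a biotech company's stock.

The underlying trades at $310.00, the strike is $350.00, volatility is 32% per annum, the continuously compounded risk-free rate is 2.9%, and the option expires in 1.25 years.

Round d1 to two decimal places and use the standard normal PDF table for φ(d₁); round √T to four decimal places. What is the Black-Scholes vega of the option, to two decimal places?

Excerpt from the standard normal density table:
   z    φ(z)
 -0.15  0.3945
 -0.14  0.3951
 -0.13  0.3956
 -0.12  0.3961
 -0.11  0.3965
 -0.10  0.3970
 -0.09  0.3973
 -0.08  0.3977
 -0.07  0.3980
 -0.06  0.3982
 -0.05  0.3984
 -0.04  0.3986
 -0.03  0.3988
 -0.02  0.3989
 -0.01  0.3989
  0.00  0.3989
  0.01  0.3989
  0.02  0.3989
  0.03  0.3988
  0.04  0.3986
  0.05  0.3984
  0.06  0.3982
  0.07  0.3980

σ√T = 0.32 × 1.1180 = 0.3578
d₁ = [ln(310/350) + (0.029 + 0.32²/2)·1.25] / 0.3578 = [-0.1214 + 0.1003] / 0.3578 = -0.0590 which rounds to -0.06
√T = √1.25 = 1.1180
φ(d₁) = φ(-0.06) = 0.3982
vega = S·φ(d₁)·√T = 310·0.3982·1.1180 = 138.0082

138.01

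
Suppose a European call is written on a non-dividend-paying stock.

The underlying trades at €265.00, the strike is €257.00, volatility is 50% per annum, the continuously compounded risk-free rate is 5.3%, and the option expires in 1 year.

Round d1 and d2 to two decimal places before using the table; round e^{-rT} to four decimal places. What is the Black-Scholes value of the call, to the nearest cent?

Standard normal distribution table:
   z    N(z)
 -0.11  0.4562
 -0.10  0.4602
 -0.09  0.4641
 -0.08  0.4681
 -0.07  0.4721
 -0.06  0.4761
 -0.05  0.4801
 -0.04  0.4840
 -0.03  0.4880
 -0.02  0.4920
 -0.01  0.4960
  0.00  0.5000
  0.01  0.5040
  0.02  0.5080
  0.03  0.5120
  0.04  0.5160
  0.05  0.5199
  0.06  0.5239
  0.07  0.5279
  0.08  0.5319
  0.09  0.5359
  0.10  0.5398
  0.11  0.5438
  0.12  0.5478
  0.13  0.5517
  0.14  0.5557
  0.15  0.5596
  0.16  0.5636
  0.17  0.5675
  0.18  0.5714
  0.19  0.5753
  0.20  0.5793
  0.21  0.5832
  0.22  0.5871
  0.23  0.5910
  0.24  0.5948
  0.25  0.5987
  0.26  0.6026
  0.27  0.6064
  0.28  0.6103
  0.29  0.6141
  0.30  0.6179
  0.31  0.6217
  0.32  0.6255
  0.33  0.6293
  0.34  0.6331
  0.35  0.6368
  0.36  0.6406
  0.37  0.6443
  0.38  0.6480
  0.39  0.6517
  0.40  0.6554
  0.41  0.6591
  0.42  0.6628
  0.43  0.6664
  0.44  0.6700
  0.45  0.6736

€61.55

σ√T = 0.5·√1 = 0.5000
d₁ = [ln(265/257) + (0.053 + 0.5²/2)·1] / 0.5000 = [0.0307 + 0.1780] / 0.5000 = 0.4173 which rounds to 0.42
d₂ = d₁ − σ√T = 0.4173 − 0.5000 = -0.0827 which rounds to -0.08
e^(−rT) = e^(−0.053·1) = 0.9484
N(d₁) = N(0.42) = 0.6628;  N(d₂) = N(-0.08) = 0.4681
C = 265·0.6628 − 257·0.9484·0.4681 = 175.6420 − 114.0941 = 61.5479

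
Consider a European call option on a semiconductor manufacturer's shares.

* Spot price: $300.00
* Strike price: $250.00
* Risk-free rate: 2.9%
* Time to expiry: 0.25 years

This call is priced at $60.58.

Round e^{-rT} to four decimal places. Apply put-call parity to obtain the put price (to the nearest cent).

exp(−rT) = exp(−0.029·0.25) = 0.9928
Put-call parity: C − P = S − K·e^(−rT) = 300 − 250·0.9928 = 300 − 248.2000 = 51.8000
P = C − (C − P) = 60.58 − (51.8000) = 8.7800

$8.78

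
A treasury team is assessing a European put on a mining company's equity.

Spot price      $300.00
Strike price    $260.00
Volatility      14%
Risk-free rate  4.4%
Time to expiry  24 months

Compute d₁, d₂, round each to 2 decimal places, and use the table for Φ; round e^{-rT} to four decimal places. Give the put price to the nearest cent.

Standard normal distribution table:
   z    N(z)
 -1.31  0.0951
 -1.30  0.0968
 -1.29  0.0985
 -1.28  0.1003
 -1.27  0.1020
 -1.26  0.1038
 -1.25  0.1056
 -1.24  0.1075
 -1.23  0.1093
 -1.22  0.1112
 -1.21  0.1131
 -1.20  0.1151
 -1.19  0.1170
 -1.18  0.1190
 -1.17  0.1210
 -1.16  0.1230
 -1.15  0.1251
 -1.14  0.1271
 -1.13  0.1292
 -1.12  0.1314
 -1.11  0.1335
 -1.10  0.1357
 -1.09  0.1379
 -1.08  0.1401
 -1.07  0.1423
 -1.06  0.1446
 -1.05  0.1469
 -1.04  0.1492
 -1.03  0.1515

$3.28

T = 2;  σ√T = 0.1980
d₁ = [ln(300/260) + (0.044 + ½·0.14²)·2] / (σ√T) = (0.1431 + 0.1076) / 0.1980 = 1.2662 ≈ 1.27
d₂ = 1.2662 − 0.1980 = 1.0682 ≈ 1.07
exp(−rT) = exp(−0.044·2) = 0.9158
N(−d₂) = N(-1.07) = 0.1423;  N(−d₁) = N(-1.27) = 0.1020
P = 260·0.9158·0.1423 − 300·0.1020 = 33.8828 − 30.6000 = 3.2828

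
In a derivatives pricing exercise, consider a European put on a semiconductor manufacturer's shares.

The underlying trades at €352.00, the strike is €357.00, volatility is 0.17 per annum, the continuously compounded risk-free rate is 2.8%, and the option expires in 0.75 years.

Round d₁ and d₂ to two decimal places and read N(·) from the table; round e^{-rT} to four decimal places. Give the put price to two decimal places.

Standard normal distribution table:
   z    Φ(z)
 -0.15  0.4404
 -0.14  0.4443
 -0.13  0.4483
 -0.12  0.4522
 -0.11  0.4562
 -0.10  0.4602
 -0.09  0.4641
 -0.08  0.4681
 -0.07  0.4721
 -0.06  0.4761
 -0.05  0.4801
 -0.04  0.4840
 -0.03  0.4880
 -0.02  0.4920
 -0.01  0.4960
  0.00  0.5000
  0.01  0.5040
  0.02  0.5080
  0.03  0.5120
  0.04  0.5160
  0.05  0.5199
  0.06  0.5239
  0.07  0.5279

€19.81

T = 0.75;  σ√T = 0.1472
d₁ = [ln(352/357) + (0.028 + 0.17²/2)·0.75] / 0.1472 = [-0.0141 + 0.0318] / 0.1472 = 0.1204 ⇒ 0.12
d₂ = d₁ − σ√T = 0.1204 − 0.1472 = -0.0268 ⇒ -0.03
exp(−rT) = exp(−0.028·0.75) = 0.9792
P = 357·0.9792·N(0.03) − 352·N(-0.12) = 357·0.9792·0.5120 − 352·0.4522 = 178.9821 − 159.1744 = 19.8077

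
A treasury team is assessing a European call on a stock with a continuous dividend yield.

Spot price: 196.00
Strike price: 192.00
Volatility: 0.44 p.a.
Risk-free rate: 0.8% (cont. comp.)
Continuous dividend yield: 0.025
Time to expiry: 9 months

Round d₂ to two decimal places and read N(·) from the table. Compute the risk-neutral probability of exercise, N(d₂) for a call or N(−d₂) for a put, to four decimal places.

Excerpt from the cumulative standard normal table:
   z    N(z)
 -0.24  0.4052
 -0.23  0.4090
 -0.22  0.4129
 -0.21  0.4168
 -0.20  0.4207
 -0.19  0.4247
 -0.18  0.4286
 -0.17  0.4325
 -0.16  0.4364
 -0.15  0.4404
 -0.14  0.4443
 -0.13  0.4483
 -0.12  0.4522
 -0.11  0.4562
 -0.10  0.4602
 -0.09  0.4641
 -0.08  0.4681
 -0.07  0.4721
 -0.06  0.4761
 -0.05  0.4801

T = 0.75;  σ√T = 0.3811
d₁ = [ln(196/192) + (0.008 − 0.025 + ½·0.44²)·0.75] / (σ√T) = (0.0206 + 0.0599) / 0.3811 = 0.2112 → 0.21
d₂ = 0.2112 − 0.3811 = -0.1699 → -0.17
Risk-neutral Pr[S_T > K] = N(d₂) = N(-0.17) = 0.4325

0.4325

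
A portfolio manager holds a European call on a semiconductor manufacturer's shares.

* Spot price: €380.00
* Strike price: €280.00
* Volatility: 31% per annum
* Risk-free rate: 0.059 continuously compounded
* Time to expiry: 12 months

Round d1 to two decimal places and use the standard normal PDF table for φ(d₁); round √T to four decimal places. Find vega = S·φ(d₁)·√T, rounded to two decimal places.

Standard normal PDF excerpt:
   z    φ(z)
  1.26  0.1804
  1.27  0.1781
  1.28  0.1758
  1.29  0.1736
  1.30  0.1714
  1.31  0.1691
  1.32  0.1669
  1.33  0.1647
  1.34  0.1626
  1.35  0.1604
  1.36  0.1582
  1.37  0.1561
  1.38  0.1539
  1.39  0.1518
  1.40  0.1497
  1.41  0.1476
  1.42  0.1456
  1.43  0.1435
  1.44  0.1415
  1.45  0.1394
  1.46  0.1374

T = 1;  σ√T = 0.3100
d₁ = [ln(380/280) + (0.059 + 0.31²/2)·1] / 0.3100 = [0.3054 + 0.1071] / 0.3100 = 1.3304 → 1.33
√T = √1 = 1.0000
φ(d₁) = φ(1.33) = 0.1647
vega = S·φ(d₁)·√T = 380·0.1647·1.0000 = 62.5860

62.59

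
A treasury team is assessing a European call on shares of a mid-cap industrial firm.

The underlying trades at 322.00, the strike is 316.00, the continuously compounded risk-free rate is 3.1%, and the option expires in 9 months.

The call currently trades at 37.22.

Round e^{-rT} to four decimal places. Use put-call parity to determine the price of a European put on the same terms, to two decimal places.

23.95

e^(−rT) = e^(−0.031·0.75) = 0.9770
Put-call parity: C − P = S − K·e^(−rT) = 322 − 316·0.9770 = 322 − 308.7320 = 13.2680
P = C − (C − P) = 37.22 − (13.2680) = 23.9520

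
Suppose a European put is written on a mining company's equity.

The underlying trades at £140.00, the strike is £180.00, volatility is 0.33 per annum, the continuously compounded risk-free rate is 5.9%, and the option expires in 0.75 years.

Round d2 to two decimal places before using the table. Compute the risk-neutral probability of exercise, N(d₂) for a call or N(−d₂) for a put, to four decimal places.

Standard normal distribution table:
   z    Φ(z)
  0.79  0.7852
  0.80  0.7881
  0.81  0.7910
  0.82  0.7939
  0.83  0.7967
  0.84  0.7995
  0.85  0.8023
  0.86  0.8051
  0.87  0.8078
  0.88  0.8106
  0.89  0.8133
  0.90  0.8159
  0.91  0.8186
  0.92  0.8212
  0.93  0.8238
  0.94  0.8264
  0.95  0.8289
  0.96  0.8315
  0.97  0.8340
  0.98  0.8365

σ√T = 0.33 × 0.8660 = 0.2858
ln(S/K) + (r + σ²/2)T = ln(140/180) + (0.059 + 0.33²/2)·0.75 = -0.2513 + 0.0851 = -0.1662
d₁ = -0.1662 / 0.2858 = -0.5816 ≈ -0.58
d₂ = d₁ − σ√T = -0.5816 − 0.2858 = -0.8674 ≈ -0.87
Pr(exercise) under Q = N(−d₂) = N(0.87) = 0.8078

0.8078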